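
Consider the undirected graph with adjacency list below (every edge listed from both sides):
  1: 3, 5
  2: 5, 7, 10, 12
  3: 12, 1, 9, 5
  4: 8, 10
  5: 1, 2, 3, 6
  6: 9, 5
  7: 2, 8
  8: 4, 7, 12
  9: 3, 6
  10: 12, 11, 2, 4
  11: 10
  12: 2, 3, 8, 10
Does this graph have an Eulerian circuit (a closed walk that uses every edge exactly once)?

No

Degrees: 1:2, 2:4, 3:4, 4:2, 5:4, 6:2, 7:2, 8:3, 9:2, 10:4, 11:1, 12:4
Vertices with odd degree: 8, 11. An Eulerian circuit requires all degrees even.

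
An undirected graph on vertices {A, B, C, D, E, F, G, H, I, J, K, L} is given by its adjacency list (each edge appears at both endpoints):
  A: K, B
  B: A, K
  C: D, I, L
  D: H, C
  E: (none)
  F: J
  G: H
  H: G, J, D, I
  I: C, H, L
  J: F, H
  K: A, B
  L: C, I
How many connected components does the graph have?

Component: {E}
Component: {A, B, K}
Component: {C, D, F, G, H, I, J, L}

3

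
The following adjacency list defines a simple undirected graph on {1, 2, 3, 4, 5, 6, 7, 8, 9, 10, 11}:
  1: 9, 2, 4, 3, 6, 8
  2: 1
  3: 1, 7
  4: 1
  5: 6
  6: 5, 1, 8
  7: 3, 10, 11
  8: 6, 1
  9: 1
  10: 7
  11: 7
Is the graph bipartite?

The cycle 6-8-1-6 has length 3, which is odd, so the graph is not bipartite.

No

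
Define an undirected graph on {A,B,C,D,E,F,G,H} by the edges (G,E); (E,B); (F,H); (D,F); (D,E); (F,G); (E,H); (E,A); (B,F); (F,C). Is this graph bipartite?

Yes

Partition the vertices as {E, F} vs {A, B, C, D, G, H}. Each listed edge has one endpoint in each part, so the graph is bipartite.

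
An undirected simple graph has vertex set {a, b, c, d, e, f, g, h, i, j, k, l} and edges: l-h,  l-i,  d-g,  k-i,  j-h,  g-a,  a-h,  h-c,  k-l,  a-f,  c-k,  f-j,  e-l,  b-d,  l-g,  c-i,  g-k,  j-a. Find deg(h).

Neighbors of h: a, c, j, l.

4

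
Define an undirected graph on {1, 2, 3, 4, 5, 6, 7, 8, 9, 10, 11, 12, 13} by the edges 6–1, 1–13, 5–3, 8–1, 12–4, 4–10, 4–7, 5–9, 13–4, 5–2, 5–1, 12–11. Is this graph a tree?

|V| = 13, |E| = 12.
It is connected with exactly 12 edges, hence acyclic — it is a tree.

Yes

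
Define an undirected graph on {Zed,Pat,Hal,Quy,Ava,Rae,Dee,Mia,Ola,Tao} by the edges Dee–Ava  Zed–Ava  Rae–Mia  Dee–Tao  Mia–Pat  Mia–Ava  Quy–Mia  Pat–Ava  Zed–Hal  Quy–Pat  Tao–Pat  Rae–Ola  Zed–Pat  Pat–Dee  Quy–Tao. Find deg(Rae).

2

Neighbors of Rae: Mia, Ola.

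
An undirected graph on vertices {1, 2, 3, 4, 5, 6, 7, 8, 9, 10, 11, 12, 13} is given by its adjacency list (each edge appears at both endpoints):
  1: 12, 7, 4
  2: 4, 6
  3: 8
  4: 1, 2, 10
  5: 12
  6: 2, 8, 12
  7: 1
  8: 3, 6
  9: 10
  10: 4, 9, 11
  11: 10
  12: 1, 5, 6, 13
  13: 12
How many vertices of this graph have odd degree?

Degrees: 1:3, 2:2, 3:1, 4:3, 5:1, 6:3, 7:1, 8:2, 9:1, 10:3, 11:1, 12:4, 13:1
Odd-degree vertices: 1, 3, 4, 5, 6, 7, 9, 10, 11, 13.

10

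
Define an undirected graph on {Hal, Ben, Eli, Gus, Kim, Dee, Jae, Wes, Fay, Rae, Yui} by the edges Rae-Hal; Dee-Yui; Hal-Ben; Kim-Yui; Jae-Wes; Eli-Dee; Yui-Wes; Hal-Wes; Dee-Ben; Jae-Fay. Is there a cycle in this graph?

Yes

The graph has 11 vertices, 10 edges, and 2 connected components.
Since 10 > 11 - 2, a cycle must exist; for instance Hal-Ben-Dee-Yui-Wes-Hal.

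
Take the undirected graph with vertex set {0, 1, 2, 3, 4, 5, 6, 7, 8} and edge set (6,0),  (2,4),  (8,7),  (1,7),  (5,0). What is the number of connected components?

Component: {3}
Component: {2, 4}
Component: {0, 5, 6}
Component: {1, 7, 8}

4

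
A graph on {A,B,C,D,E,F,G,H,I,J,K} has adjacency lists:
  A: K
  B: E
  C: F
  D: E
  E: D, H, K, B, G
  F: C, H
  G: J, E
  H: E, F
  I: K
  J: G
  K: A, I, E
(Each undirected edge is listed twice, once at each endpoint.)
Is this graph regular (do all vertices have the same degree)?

No

Degrees: A:1, B:1, C:1, D:1, E:5, F:2, G:2, H:2, I:1, J:1, K:3
Degrees are not all equal (e.g. deg(A)=1 but deg(E)=5); not regular.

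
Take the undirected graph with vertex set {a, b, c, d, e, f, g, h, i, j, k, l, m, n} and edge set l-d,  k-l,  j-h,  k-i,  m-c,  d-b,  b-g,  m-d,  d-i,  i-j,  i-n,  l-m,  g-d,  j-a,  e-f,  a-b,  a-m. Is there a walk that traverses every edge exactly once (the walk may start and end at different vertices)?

No

Degrees: a:3, b:3, c:1, d:5, e:1, f:1, g:2, h:1, i:4, j:3, k:2, l:3, m:4, n:1
Odd-degree vertices: a, b, c, d, e, f, h, j, l, n (10 total).
With 10 odd-degree vertices (more than two), no single trail can use every edge.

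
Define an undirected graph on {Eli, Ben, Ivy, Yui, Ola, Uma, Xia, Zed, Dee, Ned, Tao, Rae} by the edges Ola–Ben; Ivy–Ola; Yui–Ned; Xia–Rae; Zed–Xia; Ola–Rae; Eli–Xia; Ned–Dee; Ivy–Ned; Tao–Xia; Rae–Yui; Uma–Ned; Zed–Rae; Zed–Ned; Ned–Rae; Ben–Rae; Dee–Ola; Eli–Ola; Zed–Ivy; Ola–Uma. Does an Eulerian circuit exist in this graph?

Degrees: Eli:2, Ben:2, Ivy:3, Yui:2, Ola:6, Uma:2, Xia:4, Zed:4, Dee:2, Ned:6, Tao:1, Rae:6
Vertices with odd degree: Ivy, Tao. An Eulerian circuit requires all degrees even.

No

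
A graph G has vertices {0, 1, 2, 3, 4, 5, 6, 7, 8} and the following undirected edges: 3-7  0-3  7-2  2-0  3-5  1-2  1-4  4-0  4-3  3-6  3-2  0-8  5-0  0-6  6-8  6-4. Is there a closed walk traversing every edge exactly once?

Yes

Degrees: 0:6, 1:2, 2:4, 3:6, 4:4, 5:2, 6:4, 7:2, 8:2
All degrees are even and the non-isolated vertices are connected — an Eulerian circuit exists.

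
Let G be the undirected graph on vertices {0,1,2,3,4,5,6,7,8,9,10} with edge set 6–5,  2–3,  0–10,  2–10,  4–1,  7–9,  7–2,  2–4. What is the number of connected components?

3

Component: {8}
Component: {5, 6}
Component: {0, 1, 2, 3, 4, 7, 9, 10}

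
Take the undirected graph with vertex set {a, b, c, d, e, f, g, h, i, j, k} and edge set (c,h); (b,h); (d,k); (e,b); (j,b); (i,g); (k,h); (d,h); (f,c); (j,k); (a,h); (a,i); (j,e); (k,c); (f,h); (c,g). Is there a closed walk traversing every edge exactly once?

No

Degrees: a:2, b:3, c:4, d:2, e:2, f:2, g:2, h:6, i:2, j:3, k:4
Vertices with odd degree: b, j. An Eulerian circuit requires all degrees even.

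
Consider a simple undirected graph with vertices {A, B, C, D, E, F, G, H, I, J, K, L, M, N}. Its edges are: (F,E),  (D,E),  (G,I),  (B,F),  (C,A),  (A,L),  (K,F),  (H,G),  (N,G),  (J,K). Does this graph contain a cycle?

No

|V| = 14, |E| = 10, number of components = 4.
Since 10 = 14 - 4, the graph is a forest and contains no cycle.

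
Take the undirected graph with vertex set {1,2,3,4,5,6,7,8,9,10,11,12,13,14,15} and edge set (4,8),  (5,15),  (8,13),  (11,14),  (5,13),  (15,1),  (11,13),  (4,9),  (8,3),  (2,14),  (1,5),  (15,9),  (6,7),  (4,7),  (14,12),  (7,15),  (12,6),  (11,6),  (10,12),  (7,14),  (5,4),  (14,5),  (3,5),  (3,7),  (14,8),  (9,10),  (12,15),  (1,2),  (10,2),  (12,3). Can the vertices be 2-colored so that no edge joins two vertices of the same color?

No

The cycle 5-1-15-5 has length 3, which is odd, so the graph is not bipartite.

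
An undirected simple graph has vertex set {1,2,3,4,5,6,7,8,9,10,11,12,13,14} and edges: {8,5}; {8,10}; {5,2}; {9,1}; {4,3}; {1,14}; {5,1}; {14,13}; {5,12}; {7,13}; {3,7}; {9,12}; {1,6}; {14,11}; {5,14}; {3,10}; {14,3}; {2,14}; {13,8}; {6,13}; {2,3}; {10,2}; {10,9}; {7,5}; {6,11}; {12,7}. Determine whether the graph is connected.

Yes

A breadth-first search from 1 visits 1, 14, 9, 6, 5, 2, 3, 13, 11, 10, 12, 7, 8, 4 — all 14 vertices — so the graph is connected.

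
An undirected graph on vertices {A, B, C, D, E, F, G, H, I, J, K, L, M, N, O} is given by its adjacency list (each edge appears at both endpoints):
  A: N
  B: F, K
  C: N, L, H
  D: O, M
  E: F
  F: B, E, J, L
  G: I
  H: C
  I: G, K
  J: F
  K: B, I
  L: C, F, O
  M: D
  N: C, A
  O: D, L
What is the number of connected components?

Component: {A, B, C, D, E, F, G, H, I, J, K, L, M, N, O}

1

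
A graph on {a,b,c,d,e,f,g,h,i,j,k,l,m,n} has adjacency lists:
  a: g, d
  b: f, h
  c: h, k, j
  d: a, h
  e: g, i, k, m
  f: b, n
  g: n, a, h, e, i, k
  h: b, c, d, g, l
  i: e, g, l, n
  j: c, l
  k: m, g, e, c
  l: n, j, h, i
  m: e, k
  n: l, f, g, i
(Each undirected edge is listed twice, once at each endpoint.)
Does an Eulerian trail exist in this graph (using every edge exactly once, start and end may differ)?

Yes

Degrees: a:2, b:2, c:3, d:2, e:4, f:2, g:6, h:5, i:4, j:2, k:4, l:4, m:2, n:4
Odd-degree vertices: c, h (2 total).
With 2 odd-degree vertices and all edges in one connected piece, an Eulerian trail exists (from c to h).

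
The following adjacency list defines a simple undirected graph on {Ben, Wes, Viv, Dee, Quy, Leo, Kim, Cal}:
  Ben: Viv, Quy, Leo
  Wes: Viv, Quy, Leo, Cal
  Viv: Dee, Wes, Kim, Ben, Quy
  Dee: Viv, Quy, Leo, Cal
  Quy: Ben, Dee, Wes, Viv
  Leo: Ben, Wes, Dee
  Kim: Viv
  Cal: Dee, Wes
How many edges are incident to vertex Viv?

Neighbors of Viv: Ben, Wes, Dee, Quy, Kim.

5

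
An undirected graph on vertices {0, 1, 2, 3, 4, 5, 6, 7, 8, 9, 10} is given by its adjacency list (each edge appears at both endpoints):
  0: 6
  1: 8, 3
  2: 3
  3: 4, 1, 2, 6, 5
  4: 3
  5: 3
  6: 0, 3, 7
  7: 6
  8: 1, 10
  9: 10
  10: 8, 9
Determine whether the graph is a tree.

Yes

|V| = 11, |E| = 10.
It is connected with exactly 10 edges, hence acyclic — it is a tree.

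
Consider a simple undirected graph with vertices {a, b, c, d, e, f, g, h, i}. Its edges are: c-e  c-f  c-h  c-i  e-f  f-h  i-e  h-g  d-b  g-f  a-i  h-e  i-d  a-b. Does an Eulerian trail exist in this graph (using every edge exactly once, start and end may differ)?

Degrees: a:2, b:2, c:4, d:2, e:4, f:4, g:2, h:4, i:4
Odd-degree vertices: none (0 total).
With 0 odd-degree vertices and all edges in one connected piece, an Eulerian trail exists.

Yes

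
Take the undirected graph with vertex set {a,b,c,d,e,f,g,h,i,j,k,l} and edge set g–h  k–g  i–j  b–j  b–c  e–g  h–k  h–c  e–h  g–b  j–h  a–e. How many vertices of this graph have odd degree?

Degrees: a:1, b:3, c:2, d:0, e:3, f:0, g:4, h:5, i:1, j:3, k:2, l:0
Odd-degree vertices: a, b, e, h, i, j.

6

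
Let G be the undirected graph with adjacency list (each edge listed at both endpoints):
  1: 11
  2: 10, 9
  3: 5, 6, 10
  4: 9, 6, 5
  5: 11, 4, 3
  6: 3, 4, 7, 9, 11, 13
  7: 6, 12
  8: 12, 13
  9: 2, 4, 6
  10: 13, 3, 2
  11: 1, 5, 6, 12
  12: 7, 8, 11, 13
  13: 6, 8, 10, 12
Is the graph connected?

Yes

Starting from 1 and exploring outward reaches every vertex (1, 11, 6, 12, 5, 7, 9, 3, 4, 13, 8, 2, 10); the graph is connected.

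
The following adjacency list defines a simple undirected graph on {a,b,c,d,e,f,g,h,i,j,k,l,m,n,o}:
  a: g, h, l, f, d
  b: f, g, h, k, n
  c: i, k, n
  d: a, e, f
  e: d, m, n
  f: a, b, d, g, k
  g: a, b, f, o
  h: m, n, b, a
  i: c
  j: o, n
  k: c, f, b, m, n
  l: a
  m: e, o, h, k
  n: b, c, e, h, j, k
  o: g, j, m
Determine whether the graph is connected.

Starting from a and exploring outward reaches every vertex (a, h, l, f, g, d, n, b, m, k, o, e, c, j, i); the graph is connected.

Yes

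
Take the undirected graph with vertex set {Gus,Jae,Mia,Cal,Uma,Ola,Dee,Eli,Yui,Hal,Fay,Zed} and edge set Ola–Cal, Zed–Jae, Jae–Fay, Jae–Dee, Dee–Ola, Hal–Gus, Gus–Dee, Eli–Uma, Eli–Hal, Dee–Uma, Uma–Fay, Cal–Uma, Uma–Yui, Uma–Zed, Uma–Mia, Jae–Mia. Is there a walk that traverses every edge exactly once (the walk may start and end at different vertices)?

Degrees: Gus:2, Jae:4, Mia:2, Cal:2, Uma:7, Ola:2, Dee:4, Eli:2, Yui:1, Hal:2, Fay:2, Zed:2
Odd-degree vertices: Uma, Yui (2 total).
With 2 odd-degree vertices and all edges in one connected piece, an Eulerian trail exists (from Uma to Yui).

Yes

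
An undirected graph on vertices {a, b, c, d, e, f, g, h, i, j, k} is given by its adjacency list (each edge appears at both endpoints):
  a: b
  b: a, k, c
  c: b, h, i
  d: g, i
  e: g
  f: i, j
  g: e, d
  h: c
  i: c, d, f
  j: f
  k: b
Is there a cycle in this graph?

|V| = 11, |E| = 10, number of components = 1.
A forest on 11 vertices with 1 component has exactly 10 edges, which matches — so no cycle.

No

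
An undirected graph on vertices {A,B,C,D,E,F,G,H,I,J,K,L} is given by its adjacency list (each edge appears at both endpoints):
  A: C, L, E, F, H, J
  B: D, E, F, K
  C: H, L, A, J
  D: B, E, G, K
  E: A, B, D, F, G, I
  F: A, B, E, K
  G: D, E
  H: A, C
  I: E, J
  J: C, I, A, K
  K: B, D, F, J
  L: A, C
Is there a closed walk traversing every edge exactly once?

Degrees: A:6, B:4, C:4, D:4, E:6, F:4, G:2, H:2, I:2, J:4, K:4, L:2
Every vertex has even degree and the edges form a single connected piece, so an Eulerian circuit exists.

Yes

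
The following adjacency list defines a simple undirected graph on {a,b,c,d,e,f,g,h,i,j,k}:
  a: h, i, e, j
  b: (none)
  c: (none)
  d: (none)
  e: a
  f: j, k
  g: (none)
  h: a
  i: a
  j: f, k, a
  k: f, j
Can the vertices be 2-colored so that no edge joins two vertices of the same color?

No

f-j-k-f is an odd cycle (length 3), and a bipartite graph can contain only even cycles.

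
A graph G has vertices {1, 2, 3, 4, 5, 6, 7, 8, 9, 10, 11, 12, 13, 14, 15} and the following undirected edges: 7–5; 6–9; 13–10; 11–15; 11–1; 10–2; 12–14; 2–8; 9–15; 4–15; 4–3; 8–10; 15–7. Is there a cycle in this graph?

Yes

The graph has 15 vertices, 13 edges, and 3 connected components.
Since 13 > 15 - 3, a cycle must exist; for instance 2-10-8-2.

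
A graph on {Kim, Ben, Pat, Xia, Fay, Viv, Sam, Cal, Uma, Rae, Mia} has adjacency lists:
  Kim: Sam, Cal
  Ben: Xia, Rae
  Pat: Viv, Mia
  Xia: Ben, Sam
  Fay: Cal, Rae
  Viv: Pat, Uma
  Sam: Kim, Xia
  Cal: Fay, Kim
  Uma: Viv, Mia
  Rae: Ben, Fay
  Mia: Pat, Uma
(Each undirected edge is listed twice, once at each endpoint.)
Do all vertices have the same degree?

Degrees: Kim:2, Ben:2, Pat:2, Xia:2, Fay:2, Viv:2, Sam:2, Cal:2, Uma:2, Rae:2, Mia:2
Every vertex has degree 2, so the graph is 2-regular.

Yes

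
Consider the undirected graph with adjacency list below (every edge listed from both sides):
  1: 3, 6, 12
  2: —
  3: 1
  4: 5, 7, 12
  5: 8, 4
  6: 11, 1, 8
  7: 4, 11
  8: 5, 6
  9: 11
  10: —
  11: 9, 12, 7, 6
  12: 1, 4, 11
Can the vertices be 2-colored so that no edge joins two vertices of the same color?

Yes

Partition the vertices as {2, 3, 5, 6, 7, 9, 10, 12} vs {1, 4, 8, 11}. Each listed edge has one endpoint in each part, so the graph is bipartite.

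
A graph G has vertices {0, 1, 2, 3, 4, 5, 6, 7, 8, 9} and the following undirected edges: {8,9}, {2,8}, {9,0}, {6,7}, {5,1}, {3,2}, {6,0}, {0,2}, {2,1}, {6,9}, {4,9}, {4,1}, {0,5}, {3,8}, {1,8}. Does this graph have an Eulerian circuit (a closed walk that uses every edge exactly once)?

Degrees: 0:4, 1:4, 2:4, 3:2, 4:2, 5:2, 6:3, 7:1, 8:4, 9:4
6, 7 have odd degree; an Eulerian circuit needs every degree to be even, so none exists.

No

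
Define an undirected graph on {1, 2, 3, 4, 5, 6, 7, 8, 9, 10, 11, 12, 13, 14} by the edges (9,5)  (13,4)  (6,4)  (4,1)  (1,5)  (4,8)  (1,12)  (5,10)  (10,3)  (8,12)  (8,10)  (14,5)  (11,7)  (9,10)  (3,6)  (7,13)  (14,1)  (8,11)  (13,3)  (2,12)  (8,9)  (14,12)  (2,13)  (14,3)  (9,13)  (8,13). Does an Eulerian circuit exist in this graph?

Degrees: 1:4, 2:2, 3:4, 4:4, 5:4, 6:2, 7:2, 8:6, 9:4, 10:4, 11:2, 12:4, 13:6, 14:4
All degrees are even and the non-isolated vertices are connected — an Eulerian circuit exists.

Yes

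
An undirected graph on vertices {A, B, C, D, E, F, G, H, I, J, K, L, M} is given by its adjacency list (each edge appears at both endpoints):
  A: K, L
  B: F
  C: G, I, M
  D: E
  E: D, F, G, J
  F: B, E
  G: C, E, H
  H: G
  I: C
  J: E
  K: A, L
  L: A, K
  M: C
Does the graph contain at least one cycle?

Yes

The graph has 13 vertices, 12 edges, and 2 connected components.
Since 12 > 13 - 2, a cycle must exist; for instance A-L-K-A.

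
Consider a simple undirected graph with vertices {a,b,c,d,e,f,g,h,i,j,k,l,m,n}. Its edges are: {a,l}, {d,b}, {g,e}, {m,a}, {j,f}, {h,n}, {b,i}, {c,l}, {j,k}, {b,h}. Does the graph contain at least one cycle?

|V| = 14, |E| = 10, number of components = 4.
A forest on 14 vertices with 4 components has exactly 10 edges, which matches — so no cycle.

No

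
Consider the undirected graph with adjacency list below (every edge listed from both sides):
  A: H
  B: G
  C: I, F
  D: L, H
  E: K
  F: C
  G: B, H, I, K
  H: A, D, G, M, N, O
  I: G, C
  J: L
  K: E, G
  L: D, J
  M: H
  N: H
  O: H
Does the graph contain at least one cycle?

No

|V| = 15, |E| = 14, number of components = 1.
Since 14 = 15 - 1, the graph is a forest and contains no cycle.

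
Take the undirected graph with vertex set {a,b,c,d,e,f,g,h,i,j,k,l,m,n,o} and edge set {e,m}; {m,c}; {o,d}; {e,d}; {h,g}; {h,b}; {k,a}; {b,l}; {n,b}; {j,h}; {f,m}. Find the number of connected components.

Component: {i}
Component: {a, k}
Component: {b, g, h, j, l, n}
Component: {c, d, e, f, m, o}

4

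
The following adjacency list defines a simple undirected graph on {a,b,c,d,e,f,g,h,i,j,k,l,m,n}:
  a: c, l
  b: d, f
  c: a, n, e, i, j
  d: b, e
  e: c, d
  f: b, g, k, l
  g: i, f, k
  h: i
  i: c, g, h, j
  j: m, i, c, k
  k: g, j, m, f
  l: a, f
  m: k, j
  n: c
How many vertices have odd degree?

Degrees: a:2, b:2, c:5, d:2, e:2, f:4, g:3, h:1, i:4, j:4, k:4, l:2, m:2, n:1
Odd-degree vertices: c, g, h, n.

4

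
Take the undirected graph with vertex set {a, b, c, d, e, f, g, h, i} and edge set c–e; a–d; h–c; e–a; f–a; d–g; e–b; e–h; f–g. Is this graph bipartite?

No

c-e-h-c is an odd cycle (length 3), and a bipartite graph can contain only even cycles.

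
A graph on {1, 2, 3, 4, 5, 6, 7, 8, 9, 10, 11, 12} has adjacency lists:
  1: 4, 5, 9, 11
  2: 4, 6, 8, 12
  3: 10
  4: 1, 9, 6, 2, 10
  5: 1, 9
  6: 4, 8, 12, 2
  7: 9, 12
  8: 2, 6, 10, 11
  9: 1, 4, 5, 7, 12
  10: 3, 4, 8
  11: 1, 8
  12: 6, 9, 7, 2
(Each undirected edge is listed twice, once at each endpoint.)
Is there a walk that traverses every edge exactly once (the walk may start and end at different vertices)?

No

Degrees: 1:4, 2:4, 3:1, 4:5, 5:2, 6:4, 7:2, 8:4, 9:5, 10:3, 11:2, 12:4
Odd-degree vertices: 3, 4, 9, 10 (4 total).
An Eulerian trail requires 0 or 2 odd-degree vertices; here there are 4.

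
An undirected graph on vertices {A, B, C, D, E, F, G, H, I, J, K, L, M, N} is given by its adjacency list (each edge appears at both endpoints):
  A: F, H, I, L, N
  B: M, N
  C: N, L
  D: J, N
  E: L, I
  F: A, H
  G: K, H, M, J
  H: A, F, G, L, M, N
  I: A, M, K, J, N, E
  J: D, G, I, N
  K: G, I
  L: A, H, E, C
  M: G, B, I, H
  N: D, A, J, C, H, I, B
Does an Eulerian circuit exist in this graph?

No

Degrees: A:5, B:2, C:2, D:2, E:2, F:2, G:4, H:6, I:6, J:4, K:2, L:4, M:4, N:7
A, N have odd degree; an Eulerian circuit needs every degree to be even, so none exists.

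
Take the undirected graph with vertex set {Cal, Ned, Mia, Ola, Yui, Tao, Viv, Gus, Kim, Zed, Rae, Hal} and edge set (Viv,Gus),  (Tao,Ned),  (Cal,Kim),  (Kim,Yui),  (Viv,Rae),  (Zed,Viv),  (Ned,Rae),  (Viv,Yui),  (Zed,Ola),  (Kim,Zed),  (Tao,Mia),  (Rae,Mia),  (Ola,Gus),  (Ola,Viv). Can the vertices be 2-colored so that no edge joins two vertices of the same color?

No

Zed-Ola-Viv-Zed is an odd cycle (length 3), and a bipartite graph can contain only even cycles.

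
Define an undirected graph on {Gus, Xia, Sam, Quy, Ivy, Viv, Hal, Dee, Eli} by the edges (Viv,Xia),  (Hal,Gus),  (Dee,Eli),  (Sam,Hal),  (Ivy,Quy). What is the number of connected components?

4

Component: {Xia, Viv}
Component: {Quy, Ivy}
Component: {Dee, Eli}
Component: {Gus, Sam, Hal}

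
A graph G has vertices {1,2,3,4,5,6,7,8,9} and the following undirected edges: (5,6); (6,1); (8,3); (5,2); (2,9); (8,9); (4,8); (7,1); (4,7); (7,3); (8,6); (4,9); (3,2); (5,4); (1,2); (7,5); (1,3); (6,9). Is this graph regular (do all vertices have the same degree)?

Yes

Degrees: 1:4, 2:4, 3:4, 4:4, 5:4, 6:4, 7:4, 8:4, 9:4
All degrees equal 4; the graph is regular.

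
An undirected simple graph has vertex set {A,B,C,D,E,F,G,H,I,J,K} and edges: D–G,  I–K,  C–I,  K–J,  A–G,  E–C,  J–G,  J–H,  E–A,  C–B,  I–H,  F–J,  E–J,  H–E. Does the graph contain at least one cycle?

|V| = 11, |E| = 14, number of components = 1.
One cycle is A-E-C-I-H-J-G-A.

Yes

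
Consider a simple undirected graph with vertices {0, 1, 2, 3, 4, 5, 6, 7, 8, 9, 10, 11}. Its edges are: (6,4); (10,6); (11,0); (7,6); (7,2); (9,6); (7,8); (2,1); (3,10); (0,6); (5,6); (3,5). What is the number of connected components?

Component: {0, 1, 2, 3, 4, 5, 6, 7, 8, 9, 10, 11}

1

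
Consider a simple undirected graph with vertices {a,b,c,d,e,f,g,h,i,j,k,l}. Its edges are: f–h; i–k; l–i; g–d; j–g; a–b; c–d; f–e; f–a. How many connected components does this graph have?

3

Component: {i, k, l}
Component: {c, d, g, j}
Component: {a, b, e, f, h}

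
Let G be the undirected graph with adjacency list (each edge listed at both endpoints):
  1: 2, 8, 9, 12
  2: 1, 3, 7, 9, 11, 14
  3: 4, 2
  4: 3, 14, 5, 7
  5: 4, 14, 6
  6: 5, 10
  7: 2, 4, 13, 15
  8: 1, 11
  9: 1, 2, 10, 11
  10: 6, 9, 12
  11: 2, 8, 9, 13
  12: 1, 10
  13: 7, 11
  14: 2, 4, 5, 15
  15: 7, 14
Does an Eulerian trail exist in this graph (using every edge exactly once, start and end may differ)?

Degrees: 1:4, 2:6, 3:2, 4:4, 5:3, 6:2, 7:4, 8:2, 9:4, 10:3, 11:4, 12:2, 13:2, 14:4, 15:2
Odd-degree vertices: 5, 10 (2 total).
The non-isolated vertices are connected and exactly 2 have odd degree, so an Eulerian trail exists (from 5 to 10).

Yes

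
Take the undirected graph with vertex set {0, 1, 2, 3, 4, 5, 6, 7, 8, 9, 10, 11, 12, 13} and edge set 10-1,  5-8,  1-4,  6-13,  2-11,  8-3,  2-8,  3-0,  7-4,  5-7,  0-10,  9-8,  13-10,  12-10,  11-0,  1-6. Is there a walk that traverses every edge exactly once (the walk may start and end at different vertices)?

No

Degrees: 0:3, 1:3, 2:2, 3:2, 4:2, 5:2, 6:2, 7:2, 8:4, 9:1, 10:4, 11:2, 12:1, 13:2
Odd-degree vertices: 0, 1, 9, 12 (4 total).
With 4 odd-degree vertices (more than two), no single trail can use every edge.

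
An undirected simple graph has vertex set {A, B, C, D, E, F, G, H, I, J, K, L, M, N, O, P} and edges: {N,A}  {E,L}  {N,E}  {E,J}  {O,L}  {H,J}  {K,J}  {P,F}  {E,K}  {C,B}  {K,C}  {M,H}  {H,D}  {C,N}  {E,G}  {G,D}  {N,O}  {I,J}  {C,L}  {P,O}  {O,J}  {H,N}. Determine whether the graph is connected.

A breadth-first search from A visits A, N, H, O, C, E, D, J, M, P, L, K, B, G, I, F — all 16 vertices — so the graph is connected.

Yes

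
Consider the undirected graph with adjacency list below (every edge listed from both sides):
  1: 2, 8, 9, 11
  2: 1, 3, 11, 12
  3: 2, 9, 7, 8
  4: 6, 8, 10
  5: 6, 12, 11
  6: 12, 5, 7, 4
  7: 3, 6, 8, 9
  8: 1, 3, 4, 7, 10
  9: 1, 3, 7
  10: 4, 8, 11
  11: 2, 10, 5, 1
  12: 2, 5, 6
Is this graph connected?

Yes

Starting from 1 and exploring outward reaches every vertex (1, 9, 8, 11, 2, 7, 3, 10, 4, 5, 12, 6); the graph is connected.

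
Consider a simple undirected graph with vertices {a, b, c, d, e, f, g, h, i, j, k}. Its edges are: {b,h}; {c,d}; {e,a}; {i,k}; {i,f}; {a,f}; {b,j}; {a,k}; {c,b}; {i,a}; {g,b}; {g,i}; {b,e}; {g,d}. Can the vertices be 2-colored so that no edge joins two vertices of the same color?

No

The cycle i-a-k-i has length 3, which is odd, so the graph is not bipartite.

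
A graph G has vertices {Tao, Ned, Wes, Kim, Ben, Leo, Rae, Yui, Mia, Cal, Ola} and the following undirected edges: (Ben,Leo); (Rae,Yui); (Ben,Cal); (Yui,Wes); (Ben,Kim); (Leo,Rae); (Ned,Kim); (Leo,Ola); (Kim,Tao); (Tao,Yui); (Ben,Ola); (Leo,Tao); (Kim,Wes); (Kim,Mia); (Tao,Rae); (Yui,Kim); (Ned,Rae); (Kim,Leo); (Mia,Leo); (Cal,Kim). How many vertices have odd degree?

Degrees: Tao:4, Ned:2, Wes:2, Kim:8, Ben:4, Leo:6, Rae:4, Yui:4, Mia:2, Cal:2, Ola:2
Odd-degree vertices: none.

0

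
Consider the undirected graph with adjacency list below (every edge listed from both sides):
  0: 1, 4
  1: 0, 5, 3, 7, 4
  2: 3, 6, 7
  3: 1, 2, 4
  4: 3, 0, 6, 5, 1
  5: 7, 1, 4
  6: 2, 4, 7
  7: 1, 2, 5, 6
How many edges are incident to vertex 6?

Neighbors of 6: 2, 4, 7.

3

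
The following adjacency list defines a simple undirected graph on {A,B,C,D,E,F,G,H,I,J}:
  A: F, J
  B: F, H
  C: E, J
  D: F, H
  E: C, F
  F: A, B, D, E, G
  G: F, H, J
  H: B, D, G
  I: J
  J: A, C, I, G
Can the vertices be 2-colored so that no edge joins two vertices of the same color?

The cycle C-E-F-A-J-C has length 5, which is odd, so the graph is not bipartite.

No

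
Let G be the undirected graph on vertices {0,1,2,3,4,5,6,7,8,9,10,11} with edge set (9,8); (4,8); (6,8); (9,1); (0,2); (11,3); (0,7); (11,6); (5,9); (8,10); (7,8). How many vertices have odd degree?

8

Degrees: 0:2, 1:1, 2:1, 3:1, 4:1, 5:1, 6:2, 7:2, 8:5, 9:3, 10:1, 11:2
Odd-degree vertices: 1, 2, 3, 4, 5, 8, 9, 10.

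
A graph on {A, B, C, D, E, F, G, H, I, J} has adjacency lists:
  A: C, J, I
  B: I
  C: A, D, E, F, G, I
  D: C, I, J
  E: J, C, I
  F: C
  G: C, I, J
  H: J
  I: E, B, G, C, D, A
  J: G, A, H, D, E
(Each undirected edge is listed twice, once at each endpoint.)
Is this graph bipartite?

No

I-C-D-I is an odd cycle (length 3), and a bipartite graph can contain only even cycles.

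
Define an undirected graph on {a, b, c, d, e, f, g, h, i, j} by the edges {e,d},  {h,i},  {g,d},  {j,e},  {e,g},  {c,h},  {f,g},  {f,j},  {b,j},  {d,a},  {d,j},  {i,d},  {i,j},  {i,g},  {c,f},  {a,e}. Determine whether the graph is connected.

Yes

A breadth-first search from a visits a, d, e, i, g, j, h, f, b, c — all 10 vertices — so the graph is connected.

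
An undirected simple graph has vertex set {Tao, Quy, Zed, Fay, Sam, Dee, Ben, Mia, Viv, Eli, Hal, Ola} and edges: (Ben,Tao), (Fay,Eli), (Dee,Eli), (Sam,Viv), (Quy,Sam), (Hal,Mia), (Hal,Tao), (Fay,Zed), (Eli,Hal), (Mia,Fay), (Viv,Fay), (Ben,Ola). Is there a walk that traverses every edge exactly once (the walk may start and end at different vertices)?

No

Degrees: Tao:2, Quy:1, Zed:1, Fay:4, Sam:2, Dee:1, Ben:2, Mia:2, Viv:2, Eli:3, Hal:3, Ola:1
Odd-degree vertices: Quy, Zed, Dee, Eli, Hal, Ola (6 total).
An Eulerian trail requires 0 or 2 odd-degree vertices; here there are 6.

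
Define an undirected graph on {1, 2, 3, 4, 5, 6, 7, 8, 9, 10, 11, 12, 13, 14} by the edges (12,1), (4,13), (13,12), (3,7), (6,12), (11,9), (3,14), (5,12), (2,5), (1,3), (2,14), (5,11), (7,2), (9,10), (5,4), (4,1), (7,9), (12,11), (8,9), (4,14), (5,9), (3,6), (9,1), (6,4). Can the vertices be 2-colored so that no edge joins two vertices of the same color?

No

9-11-5-9 is an odd cycle (length 3), and a bipartite graph can contain only even cycles.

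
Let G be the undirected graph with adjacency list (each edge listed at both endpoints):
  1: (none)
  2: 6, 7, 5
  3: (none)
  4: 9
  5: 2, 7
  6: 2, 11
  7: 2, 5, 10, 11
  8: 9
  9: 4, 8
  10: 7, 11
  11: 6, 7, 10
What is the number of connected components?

4

Component: {1}
Component: {3}
Component: {4, 8, 9}
Component: {2, 5, 6, 7, 10, 11}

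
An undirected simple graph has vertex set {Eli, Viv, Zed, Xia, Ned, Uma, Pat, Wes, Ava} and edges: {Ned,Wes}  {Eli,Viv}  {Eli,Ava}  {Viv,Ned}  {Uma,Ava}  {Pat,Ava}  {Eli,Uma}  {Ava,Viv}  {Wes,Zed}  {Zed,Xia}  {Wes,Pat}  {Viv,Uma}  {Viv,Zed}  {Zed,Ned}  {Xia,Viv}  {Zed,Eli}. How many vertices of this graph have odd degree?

Degrees: Eli:4, Viv:6, Zed:5, Xia:2, Ned:3, Uma:3, Pat:2, Wes:3, Ava:4
Odd-degree vertices: Zed, Ned, Uma, Wes.

4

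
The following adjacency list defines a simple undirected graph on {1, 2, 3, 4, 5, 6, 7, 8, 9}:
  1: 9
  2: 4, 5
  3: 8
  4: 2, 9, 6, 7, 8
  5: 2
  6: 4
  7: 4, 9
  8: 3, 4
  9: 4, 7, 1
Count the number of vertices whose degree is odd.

6

Degrees: 1:1, 2:2, 3:1, 4:5, 5:1, 6:1, 7:2, 8:2, 9:3
Odd-degree vertices: 1, 3, 4, 5, 6, 9.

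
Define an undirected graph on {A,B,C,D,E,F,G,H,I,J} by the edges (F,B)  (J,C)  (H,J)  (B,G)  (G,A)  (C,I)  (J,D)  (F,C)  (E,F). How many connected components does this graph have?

1

Component: {A, B, C, D, E, F, G, H, I, J}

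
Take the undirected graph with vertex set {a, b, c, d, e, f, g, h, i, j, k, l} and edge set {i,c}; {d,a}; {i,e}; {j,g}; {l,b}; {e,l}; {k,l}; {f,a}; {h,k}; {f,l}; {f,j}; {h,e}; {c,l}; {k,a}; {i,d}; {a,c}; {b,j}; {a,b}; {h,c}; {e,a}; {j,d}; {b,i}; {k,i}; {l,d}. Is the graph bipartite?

Yes

Color {b, c, d, e, f, g, k} black and {a, h, i, j, l} white. No edge joins two same-colored vertices, so the graph is bipartite.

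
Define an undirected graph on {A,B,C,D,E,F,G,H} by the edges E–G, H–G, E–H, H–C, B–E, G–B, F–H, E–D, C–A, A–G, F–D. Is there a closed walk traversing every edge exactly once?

Yes

Degrees: A:2, B:2, C:2, D:2, E:4, F:2, G:4, H:4
All degrees are even and the non-isolated vertices are connected — an Eulerian circuit exists.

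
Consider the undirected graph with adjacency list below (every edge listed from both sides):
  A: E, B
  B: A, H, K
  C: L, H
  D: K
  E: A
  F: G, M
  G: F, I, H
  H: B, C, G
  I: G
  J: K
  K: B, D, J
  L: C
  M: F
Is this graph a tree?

Yes

The graph has 13 vertices and 12 edges.
Connected and |E| = |V| - 1, which characterizes a tree.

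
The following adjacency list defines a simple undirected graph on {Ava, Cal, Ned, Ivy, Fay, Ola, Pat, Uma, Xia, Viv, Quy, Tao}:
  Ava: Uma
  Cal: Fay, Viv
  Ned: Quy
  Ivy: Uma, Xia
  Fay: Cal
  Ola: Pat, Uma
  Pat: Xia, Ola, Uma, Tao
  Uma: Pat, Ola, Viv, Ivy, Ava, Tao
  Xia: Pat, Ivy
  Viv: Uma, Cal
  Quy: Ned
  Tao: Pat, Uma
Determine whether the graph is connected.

Component: {Ned, Quy}
Component: {Ava, Cal, Ivy, Fay, Ola, Pat, Uma, Xia, Viv, Tao}
No edge joins these 2 groups, so the graph is disconnected.

No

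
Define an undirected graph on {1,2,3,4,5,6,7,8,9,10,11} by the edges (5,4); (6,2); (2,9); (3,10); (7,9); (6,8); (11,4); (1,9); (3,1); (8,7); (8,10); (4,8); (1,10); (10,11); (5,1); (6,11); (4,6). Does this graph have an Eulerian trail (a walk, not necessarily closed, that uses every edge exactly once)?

Degrees: 1:4, 2:2, 3:2, 4:4, 5:2, 6:4, 7:2, 8:4, 9:3, 10:4, 11:3
Odd-degree vertices: 9, 11 (2 total).
The non-isolated vertices are connected and exactly 2 have odd degree, so an Eulerian trail exists (from 9 to 11).

Yes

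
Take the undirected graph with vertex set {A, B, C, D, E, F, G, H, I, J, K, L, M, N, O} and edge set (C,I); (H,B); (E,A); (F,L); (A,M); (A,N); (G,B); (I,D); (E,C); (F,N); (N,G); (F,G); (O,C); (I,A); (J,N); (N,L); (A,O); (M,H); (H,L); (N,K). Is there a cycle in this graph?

|V| = 15, |E| = 20, number of components = 1.
Since 20 > 15 - 1, a cycle must exist; for instance A-N-L-H-M-A.

Yes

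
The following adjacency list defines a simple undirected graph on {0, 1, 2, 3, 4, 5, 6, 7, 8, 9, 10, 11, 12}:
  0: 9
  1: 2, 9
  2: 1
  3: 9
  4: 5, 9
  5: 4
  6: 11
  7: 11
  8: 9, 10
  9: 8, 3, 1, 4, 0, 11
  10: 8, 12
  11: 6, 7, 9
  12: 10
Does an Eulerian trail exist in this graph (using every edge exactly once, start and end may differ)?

No

Degrees: 0:1, 1:2, 2:1, 3:1, 4:2, 5:1, 6:1, 7:1, 8:2, 9:6, 10:2, 11:3, 12:1
Odd-degree vertices: 0, 2, 3, 5, 6, 7, 11, 12 (8 total).
An Eulerian trail requires 0 or 2 odd-degree vertices; here there are 8.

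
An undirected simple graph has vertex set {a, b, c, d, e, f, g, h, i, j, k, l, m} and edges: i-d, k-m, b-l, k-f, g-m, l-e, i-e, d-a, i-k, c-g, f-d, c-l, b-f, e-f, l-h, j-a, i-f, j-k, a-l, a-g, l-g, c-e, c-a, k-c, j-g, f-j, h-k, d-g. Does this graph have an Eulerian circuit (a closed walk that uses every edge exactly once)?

No

Degrees: a:5, b:2, c:5, d:4, e:4, f:6, g:6, h:2, i:4, j:4, k:6, l:6, m:2
Vertices with odd degree: a, c. An Eulerian circuit requires all degrees even.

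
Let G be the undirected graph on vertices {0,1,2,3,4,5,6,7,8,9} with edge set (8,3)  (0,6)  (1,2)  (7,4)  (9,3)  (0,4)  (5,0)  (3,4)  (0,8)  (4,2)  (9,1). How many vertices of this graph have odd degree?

Degrees: 0:4, 1:2, 2:2, 3:3, 4:4, 5:1, 6:1, 7:1, 8:2, 9:2
Odd-degree vertices: 3, 5, 6, 7.

4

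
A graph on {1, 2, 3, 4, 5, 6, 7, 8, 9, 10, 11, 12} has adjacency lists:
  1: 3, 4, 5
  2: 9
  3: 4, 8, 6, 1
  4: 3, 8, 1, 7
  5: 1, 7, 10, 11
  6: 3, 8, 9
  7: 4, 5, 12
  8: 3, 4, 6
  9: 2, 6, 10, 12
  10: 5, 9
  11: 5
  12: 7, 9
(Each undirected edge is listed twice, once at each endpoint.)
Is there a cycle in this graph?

Yes

|V| = 12, |E| = 17, number of components = 1.
One cycle is 3-8-4-3.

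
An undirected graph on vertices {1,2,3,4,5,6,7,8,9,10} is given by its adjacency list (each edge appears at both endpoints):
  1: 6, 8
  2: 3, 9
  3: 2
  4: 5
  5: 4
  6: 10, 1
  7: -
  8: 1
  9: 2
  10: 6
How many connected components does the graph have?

4

Component: {7}
Component: {4, 5}
Component: {2, 3, 9}
Component: {1, 6, 8, 10}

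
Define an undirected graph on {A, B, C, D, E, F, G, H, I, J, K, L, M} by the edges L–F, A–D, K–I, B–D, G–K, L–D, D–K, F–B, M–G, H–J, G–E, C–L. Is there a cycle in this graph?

|V| = 13, |E| = 12, number of components = 2.
Since 12 > 13 - 2, a cycle must exist; for instance D-L-F-B-D.

Yes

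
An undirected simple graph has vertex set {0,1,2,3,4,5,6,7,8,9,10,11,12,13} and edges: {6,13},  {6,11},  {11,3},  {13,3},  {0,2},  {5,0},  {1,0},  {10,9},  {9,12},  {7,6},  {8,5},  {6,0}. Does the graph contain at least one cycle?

Yes

The graph has 14 vertices, 12 edges, and 3 connected components.
One cycle is 6-13-3-11-6.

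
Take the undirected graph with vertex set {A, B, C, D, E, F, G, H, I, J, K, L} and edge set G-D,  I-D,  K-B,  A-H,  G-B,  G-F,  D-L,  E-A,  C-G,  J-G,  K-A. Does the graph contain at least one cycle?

|V| = 12, |E| = 11, number of components = 1.
A forest on 12 vertices with 1 component has exactly 11 edges, which matches — so no cycle.

No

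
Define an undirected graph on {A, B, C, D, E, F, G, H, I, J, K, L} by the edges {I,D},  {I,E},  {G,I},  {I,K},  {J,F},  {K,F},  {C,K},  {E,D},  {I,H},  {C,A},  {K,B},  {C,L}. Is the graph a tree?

The graph has 12 vertices and 12 edges.
A tree on 12 vertices has exactly 11 edges; this graph has 12, so it contains a cycle and is not a tree.

No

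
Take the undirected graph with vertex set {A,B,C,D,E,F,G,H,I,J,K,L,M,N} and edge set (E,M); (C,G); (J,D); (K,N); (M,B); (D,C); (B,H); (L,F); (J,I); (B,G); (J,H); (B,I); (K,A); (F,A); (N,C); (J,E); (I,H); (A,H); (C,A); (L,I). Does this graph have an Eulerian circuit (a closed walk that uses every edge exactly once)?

Yes

Degrees: A:4, B:4, C:4, D:2, E:2, F:2, G:2, H:4, I:4, J:4, K:2, L:2, M:2, N:2
All degrees are even and the non-isolated vertices are connected — an Eulerian circuit exists.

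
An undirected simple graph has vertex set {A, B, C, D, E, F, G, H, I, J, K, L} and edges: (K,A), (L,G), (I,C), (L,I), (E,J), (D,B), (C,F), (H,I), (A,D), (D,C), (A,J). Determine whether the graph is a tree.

Yes

|V| = 12, |E| = 11.
It is connected with exactly 11 edges, hence acyclic — it is a tree.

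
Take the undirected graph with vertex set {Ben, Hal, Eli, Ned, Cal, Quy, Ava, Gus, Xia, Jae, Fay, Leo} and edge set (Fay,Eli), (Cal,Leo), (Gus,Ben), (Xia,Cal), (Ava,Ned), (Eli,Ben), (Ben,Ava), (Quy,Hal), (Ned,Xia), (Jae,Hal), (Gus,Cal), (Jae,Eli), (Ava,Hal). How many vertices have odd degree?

8

Degrees: Ben:3, Hal:3, Eli:3, Ned:2, Cal:3, Quy:1, Ava:3, Gus:2, Xia:2, Jae:2, Fay:1, Leo:1
Odd-degree vertices: Ben, Hal, Eli, Cal, Quy, Ava, Fay, Leo.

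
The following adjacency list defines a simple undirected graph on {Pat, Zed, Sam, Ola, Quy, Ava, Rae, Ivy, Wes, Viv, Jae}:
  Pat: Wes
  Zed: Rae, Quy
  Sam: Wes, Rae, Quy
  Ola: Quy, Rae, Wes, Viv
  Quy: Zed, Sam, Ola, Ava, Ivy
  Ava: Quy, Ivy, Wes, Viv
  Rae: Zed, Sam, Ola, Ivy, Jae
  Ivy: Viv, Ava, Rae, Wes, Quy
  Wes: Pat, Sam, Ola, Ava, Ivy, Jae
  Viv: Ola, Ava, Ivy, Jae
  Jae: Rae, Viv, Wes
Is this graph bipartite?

No

Ava-Ivy-Wes-Ava is an odd cycle (length 3), and a bipartite graph can contain only even cycles.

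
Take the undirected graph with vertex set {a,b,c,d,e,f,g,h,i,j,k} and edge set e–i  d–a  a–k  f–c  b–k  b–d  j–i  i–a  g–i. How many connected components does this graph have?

Component: {h}
Component: {c, f}
Component: {a, b, d, e, g, i, j, k}

3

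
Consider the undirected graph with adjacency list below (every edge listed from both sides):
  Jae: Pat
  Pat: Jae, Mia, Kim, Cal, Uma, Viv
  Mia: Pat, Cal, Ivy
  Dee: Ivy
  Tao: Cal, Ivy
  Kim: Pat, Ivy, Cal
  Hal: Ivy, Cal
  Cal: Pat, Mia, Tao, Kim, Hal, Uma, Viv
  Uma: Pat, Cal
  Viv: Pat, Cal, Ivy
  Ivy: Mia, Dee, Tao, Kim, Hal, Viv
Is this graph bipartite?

No

Mia-Pat-Cal-Mia is an odd cycle (length 3), and a bipartite graph can contain only even cycles.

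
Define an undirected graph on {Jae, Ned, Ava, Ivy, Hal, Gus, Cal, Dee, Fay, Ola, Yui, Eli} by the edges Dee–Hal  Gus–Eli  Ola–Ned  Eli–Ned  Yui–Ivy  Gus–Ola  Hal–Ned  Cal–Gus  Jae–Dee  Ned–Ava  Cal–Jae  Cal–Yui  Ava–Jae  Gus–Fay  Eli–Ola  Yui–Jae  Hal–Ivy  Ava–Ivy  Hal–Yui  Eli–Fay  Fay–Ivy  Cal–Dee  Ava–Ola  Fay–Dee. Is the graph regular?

Yes

Degrees: Jae:4, Ned:4, Ava:4, Ivy:4, Hal:4, Gus:4, Cal:4, Dee:4, Fay:4, Ola:4, Yui:4, Eli:4
All degrees equal 4; the graph is regular.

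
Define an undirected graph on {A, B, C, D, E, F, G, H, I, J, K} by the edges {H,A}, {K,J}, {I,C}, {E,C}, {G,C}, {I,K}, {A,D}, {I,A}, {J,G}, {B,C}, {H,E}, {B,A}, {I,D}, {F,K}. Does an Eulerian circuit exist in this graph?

No

Degrees: A:4, B:2, C:4, D:2, E:2, F:1, G:2, H:2, I:4, J:2, K:3
F, K have odd degree; an Eulerian circuit needs every degree to be even, so none exists.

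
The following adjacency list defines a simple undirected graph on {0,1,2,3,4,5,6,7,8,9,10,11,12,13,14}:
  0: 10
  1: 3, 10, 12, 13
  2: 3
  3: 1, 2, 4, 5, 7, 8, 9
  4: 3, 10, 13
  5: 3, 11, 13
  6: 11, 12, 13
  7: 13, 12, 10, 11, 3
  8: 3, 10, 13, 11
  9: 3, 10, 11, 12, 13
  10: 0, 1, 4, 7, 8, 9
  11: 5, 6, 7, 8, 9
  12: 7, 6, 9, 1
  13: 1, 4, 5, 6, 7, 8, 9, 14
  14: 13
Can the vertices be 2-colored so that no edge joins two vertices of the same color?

Color {3, 10, 11, 12, 13} black and {0, 1, 2, 4, 5, 6, 7, 8, 9, 14} white. No edge joins two same-colored vertices, so the graph is bipartite.

Yes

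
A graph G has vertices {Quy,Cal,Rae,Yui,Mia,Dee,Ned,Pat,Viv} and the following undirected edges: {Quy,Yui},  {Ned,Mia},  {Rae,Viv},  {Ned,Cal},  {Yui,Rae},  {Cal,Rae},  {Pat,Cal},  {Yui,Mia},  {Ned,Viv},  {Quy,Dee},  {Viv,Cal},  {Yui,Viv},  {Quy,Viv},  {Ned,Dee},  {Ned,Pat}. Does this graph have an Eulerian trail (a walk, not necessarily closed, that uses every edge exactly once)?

No

Degrees: Quy:3, Cal:4, Rae:3, Yui:4, Mia:2, Dee:2, Ned:5, Pat:2, Viv:5
Odd-degree vertices: Quy, Rae, Ned, Viv (4 total).
An Eulerian trail requires 0 or 2 odd-degree vertices; here there are 4.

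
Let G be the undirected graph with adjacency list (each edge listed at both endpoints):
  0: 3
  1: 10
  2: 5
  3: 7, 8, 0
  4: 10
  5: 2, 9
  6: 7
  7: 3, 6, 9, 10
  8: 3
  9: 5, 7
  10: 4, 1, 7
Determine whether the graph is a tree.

Yes

The graph has 11 vertices and 10 edges.
It is connected with exactly 10 edges, hence acyclic — it is a tree.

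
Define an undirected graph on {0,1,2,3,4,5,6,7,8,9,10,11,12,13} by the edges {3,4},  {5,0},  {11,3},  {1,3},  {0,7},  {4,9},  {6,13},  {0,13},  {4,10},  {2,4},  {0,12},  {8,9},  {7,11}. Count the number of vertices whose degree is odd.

8

Degrees: 0:4, 1:1, 2:1, 3:3, 4:4, 5:1, 6:1, 7:2, 8:1, 9:2, 10:1, 11:2, 12:1, 13:2
Odd-degree vertices: 1, 2, 3, 5, 6, 8, 10, 12.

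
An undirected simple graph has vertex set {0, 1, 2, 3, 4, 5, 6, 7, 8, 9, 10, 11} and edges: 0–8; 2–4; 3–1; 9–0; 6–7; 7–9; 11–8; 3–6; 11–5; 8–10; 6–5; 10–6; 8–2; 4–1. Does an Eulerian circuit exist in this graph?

Degrees: 0:2, 1:2, 2:2, 3:2, 4:2, 5:2, 6:4, 7:2, 8:4, 9:2, 10:2, 11:2
Every vertex has even degree and the edges form a single connected piece, so an Eulerian circuit exists.

Yes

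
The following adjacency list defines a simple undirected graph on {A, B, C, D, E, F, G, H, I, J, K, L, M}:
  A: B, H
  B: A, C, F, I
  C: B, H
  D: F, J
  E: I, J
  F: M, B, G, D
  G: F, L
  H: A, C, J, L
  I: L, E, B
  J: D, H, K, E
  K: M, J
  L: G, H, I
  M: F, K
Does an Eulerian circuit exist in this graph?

No

Degrees: A:2, B:4, C:2, D:2, E:2, F:4, G:2, H:4, I:3, J:4, K:2, L:3, M:2
Vertices with odd degree: I, L. An Eulerian circuit requires all degrees even.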